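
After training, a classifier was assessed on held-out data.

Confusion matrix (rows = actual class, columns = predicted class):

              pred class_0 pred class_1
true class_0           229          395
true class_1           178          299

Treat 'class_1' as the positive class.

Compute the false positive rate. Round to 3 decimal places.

FPR = FP/(FP+TN) = 395/(395+229) = 0.633

0.633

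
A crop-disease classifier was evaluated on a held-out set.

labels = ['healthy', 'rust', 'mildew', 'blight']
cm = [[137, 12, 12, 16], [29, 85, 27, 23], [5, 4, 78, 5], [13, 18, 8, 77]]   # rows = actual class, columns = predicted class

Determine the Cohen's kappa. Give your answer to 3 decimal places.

0.578

Observed agreement pₒ = trace/N = 377/549 = 0.6867
Expected agreement pₑ = Σ (rowᵢ·colᵢ)/N² = (177·184 + 164·119 + 92·125 + 116·121)/549² = 0.2575
κ = (pₒ − pₑ)/(1 − pₑ) = (0.6867 − 0.2575)/(1 − 0.2575) = 0.578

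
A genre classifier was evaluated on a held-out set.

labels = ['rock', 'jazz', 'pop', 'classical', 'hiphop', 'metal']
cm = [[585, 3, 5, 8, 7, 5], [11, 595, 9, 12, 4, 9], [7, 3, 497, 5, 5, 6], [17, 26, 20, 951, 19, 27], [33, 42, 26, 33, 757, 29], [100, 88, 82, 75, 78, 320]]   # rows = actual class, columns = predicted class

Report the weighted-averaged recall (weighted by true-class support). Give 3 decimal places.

0.824

Per-class recall (TP/(TP+FN)):
  rock: TP=585, FN=3+5+8+7+5=28 → 585/613 = 0.9543
  jazz: TP=595, FN=11+9+12+4+9=45 → 595/640 = 0.9297
  pop: TP=497, FN=7+3+5+5+6=26 → 497/523 = 0.9503
  classical: TP=951, FN=17+26+20+19+27=109 → 951/1060 = 0.8972
  hiphop: TP=757, FN=33+42+26+33+29=163 → 757/920 = 0.8228
  metal: TP=320, FN=100+88+82+75+78=423 → 320/743 = 0.4307
Weighted-recall = Σ (supportᵢ/N)·recallᵢ with N=4499: (613/4499)·0.9543 + (640/4499)·0.9297 + (523/4499)·0.9503 + (1060/4499)·0.8972 + (920/4499)·0.8228 + (743/4499)·0.4307 = 0.824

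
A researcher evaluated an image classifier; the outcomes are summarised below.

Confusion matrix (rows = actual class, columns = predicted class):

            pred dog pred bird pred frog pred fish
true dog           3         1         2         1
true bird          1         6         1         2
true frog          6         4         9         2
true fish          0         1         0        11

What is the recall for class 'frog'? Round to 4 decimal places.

0.4286

recall = TP/(TP+FN).
frog: TP=9, FN=6+4+2=12 → 9/21 = 0.42857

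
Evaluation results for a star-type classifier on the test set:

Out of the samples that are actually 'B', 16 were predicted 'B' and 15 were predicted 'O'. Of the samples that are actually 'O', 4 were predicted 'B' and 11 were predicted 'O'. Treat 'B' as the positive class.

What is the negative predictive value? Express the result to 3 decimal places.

NPV = TN/(TN+FN) = 11/(11+15) = 0.423

0.423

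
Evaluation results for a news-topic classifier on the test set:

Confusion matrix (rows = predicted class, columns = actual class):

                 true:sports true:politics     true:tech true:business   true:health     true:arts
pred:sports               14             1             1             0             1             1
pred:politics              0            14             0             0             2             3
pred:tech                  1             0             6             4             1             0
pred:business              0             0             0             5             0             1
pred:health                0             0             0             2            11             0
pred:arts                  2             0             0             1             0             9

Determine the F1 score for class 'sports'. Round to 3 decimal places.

One-vs-rest for 'sports': TP = diagonal; FP = other classes predicted 'sports'; FN = 'sports' predicted as other.
F1 score = 2·TP/(2·TP+FP+FN).
sports: TP=14, FP=1+1+0+1+1=4, FN=0+1+0+0+2=3 → 28/35 = 0.8000

0.800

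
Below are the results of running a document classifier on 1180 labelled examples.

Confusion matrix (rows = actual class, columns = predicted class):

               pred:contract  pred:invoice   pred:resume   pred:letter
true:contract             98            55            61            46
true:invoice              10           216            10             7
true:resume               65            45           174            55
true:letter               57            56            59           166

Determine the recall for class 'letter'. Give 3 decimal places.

Take TP from the diagonal, FP from the rest of the 'letter' prediction marginal, FN from the rest of the 'letter' actual marginal.
recall = TP/(TP+FN).
letter: TP=166, FN=57+56+59=172 → 166/338 = 0.4911

0.491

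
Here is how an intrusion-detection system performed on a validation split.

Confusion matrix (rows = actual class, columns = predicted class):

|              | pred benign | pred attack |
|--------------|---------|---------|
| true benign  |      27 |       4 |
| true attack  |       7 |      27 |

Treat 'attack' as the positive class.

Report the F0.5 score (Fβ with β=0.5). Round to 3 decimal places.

Fβ = (1+β²)·TP / ((1+β²)·TP + β²·FN + FP), with β²=1/4
= 1.25·27 / (1.25·27 + 0.25·7 + 4) = 0.854

0.854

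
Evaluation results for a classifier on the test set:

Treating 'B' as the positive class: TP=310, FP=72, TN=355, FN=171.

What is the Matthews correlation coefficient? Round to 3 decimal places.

0.481

MCC = (TP·TN − FP·FN) / √((TP+FP)(TP+FN)(TN+FP)(TN+FN))
Numerator = 310·355 − 72·171 = 97738
Denominator = √(382·481·427·526) = √41268820684 = 203147.2882
MCC = 97738 / 203147.2882 = 0.481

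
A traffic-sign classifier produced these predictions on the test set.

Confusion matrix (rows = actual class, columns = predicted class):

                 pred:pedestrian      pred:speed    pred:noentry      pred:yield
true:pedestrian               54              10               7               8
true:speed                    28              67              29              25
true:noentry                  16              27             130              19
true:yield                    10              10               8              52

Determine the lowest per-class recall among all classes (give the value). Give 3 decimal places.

Per-class recall (TP/(TP+FN)):
  pedestrian: TP=54, FN=10+7+8=25 → 54/79 = 0.6835
  speed: TP=67, FN=28+29+25=82 → 67/149 = 0.4497
  noentry: TP=130, FN=16+27+19=62 → 130/192 = 0.6771
  yield: TP=52, FN=10+10+8=28 → 52/80 = 0.6500
Lowest is class 'speed' with recall = 0.450.

0.450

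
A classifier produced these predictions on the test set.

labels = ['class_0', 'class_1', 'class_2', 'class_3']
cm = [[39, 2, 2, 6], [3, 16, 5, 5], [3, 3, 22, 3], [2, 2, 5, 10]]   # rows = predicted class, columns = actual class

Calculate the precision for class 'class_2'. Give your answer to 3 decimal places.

Treat 'class_2' as positive and all other classes as negative.
precision = TP/(TP+FP).
class_2: TP=22, FP=3+3+3=9 → 22/31 = 0.7097

0.710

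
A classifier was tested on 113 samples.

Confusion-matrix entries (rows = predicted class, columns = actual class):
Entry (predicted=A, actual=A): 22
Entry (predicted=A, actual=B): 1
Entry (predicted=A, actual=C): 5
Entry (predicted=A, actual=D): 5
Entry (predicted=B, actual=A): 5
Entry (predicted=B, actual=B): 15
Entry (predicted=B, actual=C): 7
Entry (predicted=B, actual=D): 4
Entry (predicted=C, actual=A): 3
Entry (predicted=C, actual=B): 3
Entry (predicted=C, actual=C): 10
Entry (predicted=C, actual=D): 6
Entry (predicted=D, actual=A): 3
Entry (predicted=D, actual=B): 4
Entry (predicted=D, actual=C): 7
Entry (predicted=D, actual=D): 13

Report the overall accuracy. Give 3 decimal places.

0.531

Accuracy = trace / total = (22+15+10+13=60) / 113 = 60/113 = 0.531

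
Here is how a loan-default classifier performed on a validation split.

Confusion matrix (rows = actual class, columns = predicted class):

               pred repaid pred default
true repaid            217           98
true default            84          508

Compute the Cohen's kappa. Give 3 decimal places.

0.553

Observed agreement pₒ = trace/N = 725/907 = 0.7993
Expected agreement pₑ = Σ (rowᵢ·colᵢ)/N² = (315·301 + 592·606)/907² = 0.5513
κ = (pₒ − pₑ)/(1 − pₑ) = (0.7993 − 0.5513)/(1 − 0.5513) = 0.553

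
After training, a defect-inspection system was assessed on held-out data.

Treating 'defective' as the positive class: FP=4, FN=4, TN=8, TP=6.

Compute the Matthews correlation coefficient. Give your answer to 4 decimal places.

0.2667

MCC = (TP·TN − FP·FN) / √((TP+FP)(TP+FN)(TN+FP)(TN+FN))
Numerator = 6·8 − 4·4 = 32
Denominator = √(10·10·12·12) = √14400 = 120.0000
MCC = 32 / 120.0000 = 0.2667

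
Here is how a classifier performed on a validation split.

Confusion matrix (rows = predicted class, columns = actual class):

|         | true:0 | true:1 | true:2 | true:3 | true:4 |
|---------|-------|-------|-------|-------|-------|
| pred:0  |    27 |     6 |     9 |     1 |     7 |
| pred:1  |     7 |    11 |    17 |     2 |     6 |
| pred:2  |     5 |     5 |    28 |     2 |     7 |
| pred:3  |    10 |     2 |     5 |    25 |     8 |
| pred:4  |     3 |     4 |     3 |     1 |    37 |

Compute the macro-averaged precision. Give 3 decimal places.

0.532

Per-class precision (TP/(TP+FP)):
  0: TP=27, FP=6+9+1+7=23 → 27/50 = 0.5400
  1: TP=11, FP=7+17+2+6=32 → 11/43 = 0.2558
  2: TP=28, FP=5+5+2+7=19 → 28/47 = 0.5957
  3: TP=25, FP=10+2+5+8=25 → 25/50 = 0.5000
  4: TP=37, FP=3+4+3+1=11 → 37/48 = 0.7708
Macro-precision = mean = (0.5400 + 0.2558 + 0.5957 + 0.5000 + 0.7708) / 5 = 0.532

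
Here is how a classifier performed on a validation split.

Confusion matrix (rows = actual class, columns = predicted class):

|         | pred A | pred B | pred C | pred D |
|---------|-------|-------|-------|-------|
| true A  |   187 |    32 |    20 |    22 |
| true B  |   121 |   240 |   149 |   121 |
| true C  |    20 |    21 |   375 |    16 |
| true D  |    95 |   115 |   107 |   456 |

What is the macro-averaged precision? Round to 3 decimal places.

0.587

Per-class precision (TP/(TP+FP)):
  A: TP=187, FP=121+20+95=236 → 187/423 = 0.4421
  B: TP=240, FP=32+21+115=168 → 240/408 = 0.5882
  C: TP=375, FP=20+149+107=276 → 375/651 = 0.5760
  D: TP=456, FP=22+121+16=159 → 456/615 = 0.7415
Macro-precision = mean = (0.4421 + 0.5882 + 0.5760 + 0.7415) / 4 = 0.587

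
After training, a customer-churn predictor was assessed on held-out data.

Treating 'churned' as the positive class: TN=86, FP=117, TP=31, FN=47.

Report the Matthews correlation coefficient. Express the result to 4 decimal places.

MCC = (TP·TN − FP·FN) / √((TP+FP)(TP+FN)(TN+FP)(TN+FN))
Numerator = 31·86 − 117·47 = -2833
Denominator = √(148·78·203·133) = √311676456 = 17654.3608
MCC = -2833 / 17654.3608 = -0.1605

-0.1605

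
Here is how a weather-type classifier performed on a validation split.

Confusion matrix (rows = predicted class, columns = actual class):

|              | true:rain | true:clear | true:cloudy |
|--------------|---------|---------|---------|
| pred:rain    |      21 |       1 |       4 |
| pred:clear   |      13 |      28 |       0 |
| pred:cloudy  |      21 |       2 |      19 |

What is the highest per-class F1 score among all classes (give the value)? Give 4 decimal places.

0.7778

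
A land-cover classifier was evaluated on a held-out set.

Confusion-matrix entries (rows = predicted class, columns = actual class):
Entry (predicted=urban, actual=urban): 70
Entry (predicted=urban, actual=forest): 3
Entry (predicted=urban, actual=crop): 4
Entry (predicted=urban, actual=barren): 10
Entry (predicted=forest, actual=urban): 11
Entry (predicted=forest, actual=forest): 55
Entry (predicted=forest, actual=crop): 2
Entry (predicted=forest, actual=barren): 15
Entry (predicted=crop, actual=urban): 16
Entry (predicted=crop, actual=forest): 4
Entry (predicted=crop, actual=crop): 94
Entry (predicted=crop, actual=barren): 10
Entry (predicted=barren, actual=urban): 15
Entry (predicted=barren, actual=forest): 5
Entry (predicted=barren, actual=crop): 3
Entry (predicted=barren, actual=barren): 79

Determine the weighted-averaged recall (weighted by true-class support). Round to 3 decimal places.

0.753

Per-class recall (TP/(TP+FN)):
  urban: TP=70, FN=11+16+15=42 → 70/112 = 0.6250
  forest: TP=55, FN=3+4+5=12 → 55/67 = 0.8209
  crop: TP=94, FN=4+2+3=9 → 94/103 = 0.9126
  barren: TP=79, FN=10+15+10=35 → 79/114 = 0.6930
Weighted-recall = Σ (supportᵢ/N)·recallᵢ with N=396: (112/396)·0.6250 + (67/396)·0.8209 + (103/396)·0.9126 + (114/396)·0.6930 = 0.753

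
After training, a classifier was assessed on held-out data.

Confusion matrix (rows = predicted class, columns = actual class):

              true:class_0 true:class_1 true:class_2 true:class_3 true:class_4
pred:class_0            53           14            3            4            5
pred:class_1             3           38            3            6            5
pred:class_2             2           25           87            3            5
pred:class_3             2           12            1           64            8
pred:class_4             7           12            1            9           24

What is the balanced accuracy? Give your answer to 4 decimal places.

Balanced accuracy = mean of per-class recall.
  class_0: recall = 53/67 = 0.79104
  class_1: recall = 38/101 = 0.37624
  class_2: recall = 87/95 = 0.91579
  class_3: recall = 64/86 = 0.74419
  class_4: recall = 24/47 = 0.51064
Mean = (0.79104 + 0.37624 + 0.91579 + 0.74419 + 0.51064) / 5 = 0.6676

0.6676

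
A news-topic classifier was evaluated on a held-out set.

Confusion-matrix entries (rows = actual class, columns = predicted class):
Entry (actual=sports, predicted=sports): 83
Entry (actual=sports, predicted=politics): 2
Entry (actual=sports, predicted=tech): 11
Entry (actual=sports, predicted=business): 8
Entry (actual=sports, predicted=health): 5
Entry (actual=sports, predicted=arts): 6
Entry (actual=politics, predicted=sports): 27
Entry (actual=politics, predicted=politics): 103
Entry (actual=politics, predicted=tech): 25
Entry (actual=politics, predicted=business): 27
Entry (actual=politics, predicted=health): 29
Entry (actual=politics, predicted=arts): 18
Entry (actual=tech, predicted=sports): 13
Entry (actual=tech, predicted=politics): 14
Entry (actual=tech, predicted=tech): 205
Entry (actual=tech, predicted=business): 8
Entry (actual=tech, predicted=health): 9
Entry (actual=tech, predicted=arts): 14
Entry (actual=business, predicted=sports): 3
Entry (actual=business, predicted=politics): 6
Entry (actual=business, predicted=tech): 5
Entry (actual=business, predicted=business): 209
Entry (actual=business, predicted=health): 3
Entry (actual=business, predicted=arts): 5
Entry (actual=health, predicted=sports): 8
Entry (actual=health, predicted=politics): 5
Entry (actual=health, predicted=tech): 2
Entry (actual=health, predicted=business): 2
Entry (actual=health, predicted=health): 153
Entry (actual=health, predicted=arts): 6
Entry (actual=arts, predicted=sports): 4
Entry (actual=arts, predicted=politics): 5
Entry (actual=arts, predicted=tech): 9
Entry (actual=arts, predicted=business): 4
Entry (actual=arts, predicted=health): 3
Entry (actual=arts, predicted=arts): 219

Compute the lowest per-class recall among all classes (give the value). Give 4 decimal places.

0.4498

Per-class recall (TP/(TP+FN)):
  sports: TP=83, FN=2+11+8+5+6=32 → 83/115 = 0.72174
  politics: TP=103, FN=27+25+27+29+18=126 → 103/229 = 0.44978
  tech: TP=205, FN=13+14+8+9+14=58 → 205/263 = 0.77947
  business: TP=209, FN=3+6+5+3+5=22 → 209/231 = 0.90476
  health: TP=153, FN=8+5+2+2+6=23 → 153/176 = 0.86932
  arts: TP=219, FN=4+5+9+4+3=25 → 219/244 = 0.89754
Lowest is class 'politics' with recall = 0.4498.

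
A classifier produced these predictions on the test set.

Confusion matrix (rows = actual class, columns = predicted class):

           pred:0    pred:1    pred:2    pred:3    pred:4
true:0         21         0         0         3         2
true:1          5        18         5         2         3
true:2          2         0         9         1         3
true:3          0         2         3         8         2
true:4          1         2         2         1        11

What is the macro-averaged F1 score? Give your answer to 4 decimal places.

Per-class F1 score (2·TP/(2·TP+FP+FN)):
  0: TP=21, FP=5+2+0+1=8, FN=0+0+3+2=5 → 42/55 = 0.76364
  1: TP=18, FP=0+0+2+2=4, FN=5+5+2+3=15 → 36/55 = 0.65455
  2: TP=9, FP=0+5+3+2=10, FN=2+0+1+3=6 → 18/34 = 0.52941
  3: TP=8, FP=3+2+1+1=7, FN=0+2+3+2=7 → 16/30 = 0.53333
  4: TP=11, FP=2+3+3+2=10, FN=1+2+2+1=6 → 22/38 = 0.57895
Macro-F1 score = mean = (0.76364 + 0.65455 + 0.52941 + 0.53333 + 0.57895) / 5 = 0.6120

0.6120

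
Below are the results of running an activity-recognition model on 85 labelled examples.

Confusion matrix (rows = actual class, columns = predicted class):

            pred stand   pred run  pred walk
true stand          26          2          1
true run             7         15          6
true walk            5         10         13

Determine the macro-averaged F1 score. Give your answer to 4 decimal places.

Per-class F1 score (2·TP/(2·TP+FP+FN)):
  stand: TP=26, FP=7+5=12, FN=2+1=3 → 52/67 = 0.77612
  run: TP=15, FP=2+10=12, FN=7+6=13 → 30/55 = 0.54545
  walk: TP=13, FP=1+6=7, FN=5+10=15 → 26/48 = 0.54167
Macro-F1 score = mean = (0.77612 + 0.54545 + 0.54167) / 3 = 0.6211

0.6211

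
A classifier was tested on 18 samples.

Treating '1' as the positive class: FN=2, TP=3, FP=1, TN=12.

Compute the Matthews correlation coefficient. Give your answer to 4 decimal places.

MCC = (TP·TN − FP·FN) / √((TP+FP)(TP+FN)(TN+FP)(TN+FN))
Numerator = 3·12 − 1·2 = 34
Denominator = √(4·5·13·14) = √3640 = 60.3324
MCC = 34 / 60.3324 = 0.5635

0.5635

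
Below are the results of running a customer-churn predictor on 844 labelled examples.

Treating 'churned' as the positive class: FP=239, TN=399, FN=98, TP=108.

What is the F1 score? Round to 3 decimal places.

0.391

Precision = TP/(TP+FP) = 108/347 = 0.3112
Recall = TP/(TP+FN) = 108/206 = 0.5243
F1 = 2·TP/(2·TP+FP+FN) = 216/553 = 0.391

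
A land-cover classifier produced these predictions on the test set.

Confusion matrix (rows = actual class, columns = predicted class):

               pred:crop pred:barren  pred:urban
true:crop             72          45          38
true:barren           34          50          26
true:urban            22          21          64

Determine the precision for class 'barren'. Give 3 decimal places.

Treat 'barren' as positive and all other classes as negative.
precision = TP/(TP+FP).
barren: TP=50, FP=45+21=66 → 50/116 = 0.4310

0.431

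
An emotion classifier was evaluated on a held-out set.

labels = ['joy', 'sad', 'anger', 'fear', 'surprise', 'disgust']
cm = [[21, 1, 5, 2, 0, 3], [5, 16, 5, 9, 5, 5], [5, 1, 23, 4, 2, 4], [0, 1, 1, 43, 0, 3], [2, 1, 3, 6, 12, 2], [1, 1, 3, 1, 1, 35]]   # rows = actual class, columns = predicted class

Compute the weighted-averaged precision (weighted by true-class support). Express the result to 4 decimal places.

Per-class precision (TP/(TP+FP)):
  joy: TP=21, FP=5+5+0+2+1=13 → 21/34 = 0.61765
  sad: TP=16, FP=1+1+1+1+1=5 → 16/21 = 0.76190
  anger: TP=23, FP=5+5+1+3+3=17 → 23/40 = 0.57500
  fear: TP=43, FP=2+9+4+6+1=22 → 43/65 = 0.66154
  surprise: TP=12, FP=0+5+2+0+1=8 → 12/20 = 0.60000
  disgust: TP=35, FP=3+5+4+3+2=17 → 35/52 = 0.67308
Weighted-precision = Σ (supportᵢ/N)·precisionᵢ with N=232: (32/232)·0.61765 + (45/232)·0.76190 + (39/232)·0.57500 + (48/232)·0.66154 + (26/232)·0.60000 + (42/232)·0.67308 = 0.6556

0.6556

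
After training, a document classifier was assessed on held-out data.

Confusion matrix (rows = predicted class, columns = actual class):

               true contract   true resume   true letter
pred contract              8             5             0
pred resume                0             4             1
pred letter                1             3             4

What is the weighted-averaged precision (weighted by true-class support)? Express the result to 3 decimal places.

Per-class precision (TP/(TP+FP)):
  contract: TP=8, FP=5+0=5 → 8/13 = 0.6154
  resume: TP=4, FP=0+1=1 → 4/5 = 0.8000
  letter: TP=4, FP=1+3=4 → 4/8 = 0.5000
Weighted-precision = Σ (supportᵢ/N)·precisionᵢ with N=26: (9/26)·0.6154 + (12/26)·0.8000 + (5/26)·0.5000 = 0.678

0.678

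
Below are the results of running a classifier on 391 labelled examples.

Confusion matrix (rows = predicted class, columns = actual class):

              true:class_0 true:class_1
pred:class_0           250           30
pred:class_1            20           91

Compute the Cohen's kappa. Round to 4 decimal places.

Observed agreement pₒ = trace/N = 341/391 = 0.87212
Expected agreement pₑ = Σ (rowᵢ·colᵢ)/N² = (270·280 + 121·111)/391² = 0.58235
κ = (pₒ − pₑ)/(1 − pₑ) = (0.87212 − 0.58235)/(1 − 0.58235) = 0.6938

0.6938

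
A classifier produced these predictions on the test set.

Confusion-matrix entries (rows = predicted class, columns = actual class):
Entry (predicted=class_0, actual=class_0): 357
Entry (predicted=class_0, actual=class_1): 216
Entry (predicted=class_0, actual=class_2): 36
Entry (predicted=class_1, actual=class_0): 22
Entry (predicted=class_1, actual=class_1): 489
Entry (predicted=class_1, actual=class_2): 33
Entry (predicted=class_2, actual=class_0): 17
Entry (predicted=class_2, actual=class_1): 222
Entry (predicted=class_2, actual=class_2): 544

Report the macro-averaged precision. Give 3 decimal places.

Per-class precision (TP/(TP+FP)):
  class_0: TP=357, FP=216+36=252 → 357/609 = 0.5862
  class_1: TP=489, FP=22+33=55 → 489/544 = 0.8989
  class_2: TP=544, FP=17+222=239 → 544/783 = 0.6948
Macro-precision = mean = (0.5862 + 0.8989 + 0.6948) / 3 = 0.727

0.727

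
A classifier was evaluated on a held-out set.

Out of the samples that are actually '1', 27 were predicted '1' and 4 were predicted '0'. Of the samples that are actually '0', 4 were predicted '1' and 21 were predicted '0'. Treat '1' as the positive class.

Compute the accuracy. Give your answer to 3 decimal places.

0.857

Accuracy = (TP+TN)/N = (27+21)/56 = 0.857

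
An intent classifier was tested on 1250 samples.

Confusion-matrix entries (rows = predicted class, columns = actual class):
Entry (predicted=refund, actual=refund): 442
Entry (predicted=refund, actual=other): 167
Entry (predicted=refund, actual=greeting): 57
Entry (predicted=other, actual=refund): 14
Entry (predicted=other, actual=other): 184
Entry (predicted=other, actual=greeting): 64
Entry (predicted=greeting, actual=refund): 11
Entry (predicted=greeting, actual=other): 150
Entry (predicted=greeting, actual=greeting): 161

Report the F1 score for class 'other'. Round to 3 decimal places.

0.482

Take TP from the diagonal, FP from the rest of the 'other' prediction marginal, FN from the rest of the 'other' actual marginal.
F1 score = 2·TP/(2·TP+FP+FN).
other: TP=184, FP=14+64=78, FN=167+150=317 → 368/763 = 0.4823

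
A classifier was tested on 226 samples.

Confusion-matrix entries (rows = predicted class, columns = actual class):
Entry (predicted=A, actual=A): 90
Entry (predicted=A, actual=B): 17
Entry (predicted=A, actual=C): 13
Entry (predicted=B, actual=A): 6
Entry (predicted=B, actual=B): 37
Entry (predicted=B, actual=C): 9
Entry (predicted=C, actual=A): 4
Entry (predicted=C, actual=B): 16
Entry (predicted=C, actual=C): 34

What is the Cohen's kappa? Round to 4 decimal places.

0.5468

Observed agreement pₒ = trace/N = 161/226 = 0.71239
Expected agreement pₑ = Σ (rowᵢ·colᵢ)/N² = (100·120 + 70·52 + 56·54)/226² = 0.36542
κ = (pₒ − pₑ)/(1 − pₑ) = (0.71239 − 0.36542)/(1 − 0.36542) = 0.5468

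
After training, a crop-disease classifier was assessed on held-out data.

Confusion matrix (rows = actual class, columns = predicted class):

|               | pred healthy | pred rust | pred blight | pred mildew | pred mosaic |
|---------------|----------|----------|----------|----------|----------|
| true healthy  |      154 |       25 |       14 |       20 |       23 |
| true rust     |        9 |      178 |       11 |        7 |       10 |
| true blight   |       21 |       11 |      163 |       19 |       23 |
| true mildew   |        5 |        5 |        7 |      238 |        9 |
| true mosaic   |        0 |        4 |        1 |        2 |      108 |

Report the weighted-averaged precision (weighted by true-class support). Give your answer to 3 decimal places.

0.799

Per-class precision (TP/(TP+FP)):
  healthy: TP=154, FP=9+21+5+0=35 → 154/189 = 0.8148
  rust: TP=178, FP=25+11+5+4=45 → 178/223 = 0.7982
  blight: TP=163, FP=14+11+7+1=33 → 163/196 = 0.8316
  mildew: TP=238, FP=20+7+19+2=48 → 238/286 = 0.8322
  mosaic: TP=108, FP=23+10+23+9=65 → 108/173 = 0.6243
Weighted-precision = Σ (supportᵢ/N)·precisionᵢ with N=1067: (236/1067)·0.8148 + (215/1067)·0.7982 + (237/1067)·0.8316 + (264/1067)·0.8322 + (115/1067)·0.6243 = 0.799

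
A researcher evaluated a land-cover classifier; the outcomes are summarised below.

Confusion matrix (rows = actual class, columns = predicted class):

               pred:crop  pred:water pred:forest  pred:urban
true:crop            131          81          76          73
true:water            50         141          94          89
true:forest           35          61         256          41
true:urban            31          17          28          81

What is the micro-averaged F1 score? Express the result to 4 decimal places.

Micro-averaging pools counts across classes: ΣTP=609, ΣFP=676, ΣFN=676.
Micro-F1 score = 2·TP/(2·TP+FP+FN) on pooled counts = 0.4739 (equals overall accuracy in single-label multiclass).

0.4739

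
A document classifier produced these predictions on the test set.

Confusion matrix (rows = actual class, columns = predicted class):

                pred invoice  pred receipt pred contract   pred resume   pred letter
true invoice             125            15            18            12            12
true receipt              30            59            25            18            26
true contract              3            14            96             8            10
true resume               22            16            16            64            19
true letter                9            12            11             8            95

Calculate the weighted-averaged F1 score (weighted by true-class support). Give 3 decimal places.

Per-class F1 score (2·TP/(2·TP+FP+FN)):
  invoice: TP=125, FP=30+3+22+9=64, FN=15+18+12+12=57 → 250/371 = 0.6739
  receipt: TP=59, FP=15+14+16+12=57, FN=30+25+18+26=99 → 118/274 = 0.4307
  contract: TP=96, FP=18+25+16+11=70, FN=3+14+8+10=35 → 192/297 = 0.6465
  resume: TP=64, FP=12+18+8+8=46, FN=22+16+16+19=73 → 128/247 = 0.5182
  letter: TP=95, FP=12+26+10+19=67, FN=9+12+11+8=40 → 190/297 = 0.6397
Weighted-F1 score = Σ (supportᵢ/N)·F1 scoreᵢ with N=743: (182/743)·0.6739 + (158/743)·0.4307 + (131/743)·0.6465 + (137/743)·0.5182 + (135/743)·0.6397 = 0.582

0.582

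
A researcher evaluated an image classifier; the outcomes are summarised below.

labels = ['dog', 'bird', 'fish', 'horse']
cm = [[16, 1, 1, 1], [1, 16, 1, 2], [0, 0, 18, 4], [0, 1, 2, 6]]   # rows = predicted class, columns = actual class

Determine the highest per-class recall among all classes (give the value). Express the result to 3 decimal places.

0.941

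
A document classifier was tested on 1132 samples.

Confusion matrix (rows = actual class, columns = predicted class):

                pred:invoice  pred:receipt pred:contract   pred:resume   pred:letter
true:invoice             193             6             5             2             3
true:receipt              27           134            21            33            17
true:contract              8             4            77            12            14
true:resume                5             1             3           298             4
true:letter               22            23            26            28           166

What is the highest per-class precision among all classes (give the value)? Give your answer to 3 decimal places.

0.814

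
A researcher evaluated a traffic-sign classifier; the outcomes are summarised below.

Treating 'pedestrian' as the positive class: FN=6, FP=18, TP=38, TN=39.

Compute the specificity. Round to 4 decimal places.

Specificity = TN/(TN+FP) = 39/(39+18) = 0.6842

0.6842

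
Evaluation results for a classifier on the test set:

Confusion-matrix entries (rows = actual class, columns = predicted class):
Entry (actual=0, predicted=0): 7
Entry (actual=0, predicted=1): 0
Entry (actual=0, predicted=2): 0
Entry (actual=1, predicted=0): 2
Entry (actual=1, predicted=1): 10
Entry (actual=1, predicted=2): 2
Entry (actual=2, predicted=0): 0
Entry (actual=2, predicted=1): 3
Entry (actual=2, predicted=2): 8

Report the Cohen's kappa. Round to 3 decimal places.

Observed agreement pₒ = trace/N = 25/32 = 0.7813
Expected agreement pₑ = Σ (rowᵢ·colᵢ)/N² = (7·9 + 14·13 + 11·10)/32² = 0.3467
κ = (pₒ − pₑ)/(1 − pₑ) = (0.7813 − 0.3467)/(1 − 0.3467) = 0.665

0.665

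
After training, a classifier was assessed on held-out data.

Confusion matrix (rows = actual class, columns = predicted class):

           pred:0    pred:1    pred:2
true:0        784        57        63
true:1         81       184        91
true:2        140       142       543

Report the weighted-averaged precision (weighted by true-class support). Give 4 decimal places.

0.7285

Per-class precision (TP/(TP+FP)):
  0: TP=784, FP=81+140=221 → 784/1005 = 0.78010
  1: TP=184, FP=57+142=199 → 184/383 = 0.48042
  2: TP=543, FP=63+91=154 → 543/697 = 0.77905
Weighted-precision = Σ (supportᵢ/N)·precisionᵢ with N=2085: (904/2085)·0.78010 + (356/2085)·0.48042 + (825/2085)·0.77905 = 0.7285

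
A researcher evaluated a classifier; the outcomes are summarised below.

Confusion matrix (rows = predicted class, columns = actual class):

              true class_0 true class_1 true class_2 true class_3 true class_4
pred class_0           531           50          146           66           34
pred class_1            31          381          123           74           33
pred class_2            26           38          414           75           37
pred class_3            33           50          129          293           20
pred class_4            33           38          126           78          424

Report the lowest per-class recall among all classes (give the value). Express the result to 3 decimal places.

Per-class recall (TP/(TP+FN)):
  class_0: TP=531, FN=31+26+33+33=123 → 531/654 = 0.8119
  class_1: TP=381, FN=50+38+50+38=176 → 381/557 = 0.6840
  class_2: TP=414, FN=146+123+129+126=524 → 414/938 = 0.4414
  class_3: TP=293, FN=66+74+75+78=293 → 293/586 = 0.5000
  class_4: TP=424, FN=34+33+37+20=124 → 424/548 = 0.7737
Lowest is class 'class_2' with recall = 0.441.

0.441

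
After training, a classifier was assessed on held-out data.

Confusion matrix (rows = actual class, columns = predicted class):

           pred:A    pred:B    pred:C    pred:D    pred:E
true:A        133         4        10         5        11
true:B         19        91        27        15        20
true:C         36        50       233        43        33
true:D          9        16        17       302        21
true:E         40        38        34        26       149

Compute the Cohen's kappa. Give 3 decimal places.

Observed agreement pₒ = trace/N = 908/1382 = 0.6570
Expected agreement pₑ = Σ (rowᵢ·colᵢ)/N² = (163·237 + 172·199 + 395·321 + 365·391 + 287·234)/1382² = 0.2144
κ = (pₒ − pₑ)/(1 − pₑ) = (0.6570 − 0.2144)/(1 − 0.2144) = 0.563

0.563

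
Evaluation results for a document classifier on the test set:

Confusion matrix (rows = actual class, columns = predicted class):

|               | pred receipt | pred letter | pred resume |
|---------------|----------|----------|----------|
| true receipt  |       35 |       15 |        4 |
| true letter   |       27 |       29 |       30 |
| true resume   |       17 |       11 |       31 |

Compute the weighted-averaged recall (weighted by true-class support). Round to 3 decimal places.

0.477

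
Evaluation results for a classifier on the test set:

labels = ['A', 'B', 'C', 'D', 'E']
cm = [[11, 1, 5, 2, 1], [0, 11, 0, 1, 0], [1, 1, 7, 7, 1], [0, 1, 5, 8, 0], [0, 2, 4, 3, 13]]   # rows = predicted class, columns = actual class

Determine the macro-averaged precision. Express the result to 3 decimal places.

Per-class precision (TP/(TP+FP)):
  A: TP=11, FP=1+5+2+1=9 → 11/20 = 0.5500
  B: TP=11, FP=0+0+1+0=1 → 11/12 = 0.9167
  C: TP=7, FP=1+1+7+1=10 → 7/17 = 0.4118
  D: TP=8, FP=0+1+5+0=6 → 8/14 = 0.5714
  E: TP=13, FP=0+2+4+3=9 → 13/22 = 0.5909
Macro-precision = mean = (0.5500 + 0.9167 + 0.4118 + 0.5714 + 0.5909) / 5 = 0.608

0.608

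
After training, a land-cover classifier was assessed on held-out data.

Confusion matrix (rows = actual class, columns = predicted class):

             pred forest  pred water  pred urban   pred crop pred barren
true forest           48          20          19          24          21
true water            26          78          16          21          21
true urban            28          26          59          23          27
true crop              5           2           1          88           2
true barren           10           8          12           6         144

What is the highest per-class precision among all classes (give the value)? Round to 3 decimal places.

Per-class precision (TP/(TP+FP)):
  forest: TP=48, FP=26+28+5+10=69 → 48/117 = 0.4103
  water: TP=78, FP=20+26+2+8=56 → 78/134 = 0.5821
  urban: TP=59, FP=19+16+1+12=48 → 59/107 = 0.5514
  crop: TP=88, FP=24+21+23+6=74 → 88/162 = 0.5432
  barren: TP=144, FP=21+21+27+2=71 → 144/215 = 0.6698
Highest is class 'barren' with precision = 0.670.

0.670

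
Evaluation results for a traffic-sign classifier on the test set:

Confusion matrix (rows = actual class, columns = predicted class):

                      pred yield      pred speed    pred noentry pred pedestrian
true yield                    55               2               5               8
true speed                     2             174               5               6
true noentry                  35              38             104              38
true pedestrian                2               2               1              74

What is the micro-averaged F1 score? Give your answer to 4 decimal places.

0.7387

Micro-averaging pools counts across classes: ΣTP=407, ΣFP=144, ΣFN=144.
Micro-F1 score = 2·TP/(2·TP+FP+FN) on pooled counts = 0.7387 (equals overall accuracy in single-label multiclass).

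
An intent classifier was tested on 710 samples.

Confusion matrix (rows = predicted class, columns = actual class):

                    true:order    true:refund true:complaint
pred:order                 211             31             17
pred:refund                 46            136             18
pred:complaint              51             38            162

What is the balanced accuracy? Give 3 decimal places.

Balanced accuracy = mean of per-class recall.
  order: recall = 211/308 = 0.6851
  refund: recall = 136/205 = 0.6634
  complaint: recall = 162/197 = 0.8223
Mean = (0.6851 + 0.6634 + 0.8223) / 3 = 0.724

0.724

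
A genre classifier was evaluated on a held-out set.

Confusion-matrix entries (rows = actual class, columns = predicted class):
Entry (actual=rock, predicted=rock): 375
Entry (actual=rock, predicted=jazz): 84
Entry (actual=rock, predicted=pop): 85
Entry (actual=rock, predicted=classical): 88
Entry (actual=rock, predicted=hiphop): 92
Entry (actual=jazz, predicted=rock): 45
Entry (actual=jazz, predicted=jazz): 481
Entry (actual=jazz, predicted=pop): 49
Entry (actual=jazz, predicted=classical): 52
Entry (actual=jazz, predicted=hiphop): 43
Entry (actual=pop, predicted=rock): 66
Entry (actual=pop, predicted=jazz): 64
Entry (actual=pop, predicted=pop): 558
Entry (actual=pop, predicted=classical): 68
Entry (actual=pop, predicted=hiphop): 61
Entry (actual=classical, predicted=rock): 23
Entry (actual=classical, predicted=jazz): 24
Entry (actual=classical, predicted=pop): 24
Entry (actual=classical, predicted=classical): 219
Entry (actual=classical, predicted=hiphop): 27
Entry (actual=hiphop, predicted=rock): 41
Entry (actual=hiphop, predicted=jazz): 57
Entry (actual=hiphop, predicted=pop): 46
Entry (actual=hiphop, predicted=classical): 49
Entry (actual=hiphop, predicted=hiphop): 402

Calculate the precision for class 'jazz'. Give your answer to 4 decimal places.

0.6775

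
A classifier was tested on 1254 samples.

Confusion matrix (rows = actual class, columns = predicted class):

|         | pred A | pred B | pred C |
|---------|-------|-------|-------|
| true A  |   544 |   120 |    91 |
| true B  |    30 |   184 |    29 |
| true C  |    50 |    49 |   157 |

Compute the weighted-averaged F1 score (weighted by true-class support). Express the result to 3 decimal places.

Per-class F1 score (2·TP/(2·TP+FP+FN)):
  A: TP=544, FP=30+50=80, FN=120+91=211 → 1088/1379 = 0.7890
  B: TP=184, FP=120+49=169, FN=30+29=59 → 368/596 = 0.6174
  C: TP=157, FP=91+29=120, FN=50+49=99 → 314/533 = 0.5891
Weighted-F1 score = Σ (supportᵢ/N)·F1 scoreᵢ with N=1254: (755/1254)·0.7890 + (243/1254)·0.6174 + (256/1254)·0.5891 = 0.715

0.715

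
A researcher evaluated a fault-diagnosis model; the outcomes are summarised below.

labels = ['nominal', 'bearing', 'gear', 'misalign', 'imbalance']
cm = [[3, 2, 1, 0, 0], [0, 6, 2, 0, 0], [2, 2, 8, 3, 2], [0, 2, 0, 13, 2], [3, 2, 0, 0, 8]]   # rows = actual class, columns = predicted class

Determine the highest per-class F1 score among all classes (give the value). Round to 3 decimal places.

0.788

Per-class F1 score (2·TP/(2·TP+FP+FN)):
  nominal: TP=3, FP=0+2+0+3=5, FN=2+1+0+0=3 → 6/14 = 0.4286
  bearing: TP=6, FP=2+2+2+2=8, FN=0+2+0+0=2 → 12/22 = 0.5455
  gear: TP=8, FP=1+2+0+0=3, FN=2+2+3+2=9 → 16/28 = 0.5714
  misalign: TP=13, FP=0+0+3+0=3, FN=0+2+0+2=4 → 26/33 = 0.7879
  imbalance: TP=8, FP=0+0+2+2=4, FN=3+2+0+0=5 → 16/25 = 0.6400
Highest is class 'misalign' with F1 score = 0.788.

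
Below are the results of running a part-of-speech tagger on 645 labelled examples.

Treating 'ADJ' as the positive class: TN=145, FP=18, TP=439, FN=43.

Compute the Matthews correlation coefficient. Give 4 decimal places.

0.7654

MCC = (TP·TN − FP·FN) / √((TP+FP)(TP+FN)(TN+FP)(TN+FN))
Numerator = 439·145 − 18·43 = 62881
Denominator = √(457·482·163·188) = √6750076456 = 82158.8489
MCC = 62881 / 82158.8489 = 0.7654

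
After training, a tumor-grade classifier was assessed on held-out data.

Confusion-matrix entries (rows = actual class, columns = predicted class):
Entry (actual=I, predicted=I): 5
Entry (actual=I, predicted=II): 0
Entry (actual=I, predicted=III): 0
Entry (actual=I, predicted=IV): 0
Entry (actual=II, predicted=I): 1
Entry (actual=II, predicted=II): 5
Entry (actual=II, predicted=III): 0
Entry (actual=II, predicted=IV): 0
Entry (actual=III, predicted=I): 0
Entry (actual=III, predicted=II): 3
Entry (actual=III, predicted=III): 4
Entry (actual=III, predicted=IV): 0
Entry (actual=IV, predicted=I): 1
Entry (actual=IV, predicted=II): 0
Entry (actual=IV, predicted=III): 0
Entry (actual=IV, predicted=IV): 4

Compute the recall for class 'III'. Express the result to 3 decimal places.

0.571

One-vs-rest for 'III': TP = diagonal; FP = other classes predicted 'III'; FN = 'III' predicted as other.
recall = TP/(TP+FN).
III: TP=4, FN=0+3+0=3 → 4/7 = 0.5714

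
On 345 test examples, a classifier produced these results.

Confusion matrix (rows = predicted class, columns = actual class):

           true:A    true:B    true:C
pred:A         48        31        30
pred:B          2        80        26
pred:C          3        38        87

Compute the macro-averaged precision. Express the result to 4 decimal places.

Per-class precision (TP/(TP+FP)):
  A: TP=48, FP=31+30=61 → 48/109 = 0.44037
  B: TP=80, FP=2+26=28 → 80/108 = 0.74074
  C: TP=87, FP=3+38=41 → 87/128 = 0.67969
Macro-precision = mean = (0.44037 + 0.74074 + 0.67969) / 3 = 0.6203

0.6203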